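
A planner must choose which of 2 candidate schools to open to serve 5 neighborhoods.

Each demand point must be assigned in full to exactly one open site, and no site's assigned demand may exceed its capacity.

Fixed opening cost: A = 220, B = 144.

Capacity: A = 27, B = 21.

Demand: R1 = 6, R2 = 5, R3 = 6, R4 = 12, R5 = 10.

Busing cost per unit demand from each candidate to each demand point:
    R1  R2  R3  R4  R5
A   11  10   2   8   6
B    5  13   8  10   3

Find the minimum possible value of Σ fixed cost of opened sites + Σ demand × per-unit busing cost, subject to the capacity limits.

582

Open {A, B}; cheapest assignment that respects the capacities:
  A (cap 27, load 23): R2, R3, R4 — cost 5×10 + 6×2 + 12×8 = 158
  B (cap 21, load 16): R1, R5 — cost 6×5 + 10×3 = 60
  Shipping 218, fixed 364 → total 582.
  Any other capacity-feasible assignment to {A, B} ships for at least 218.
Total demand is 39 and no other set of sites has combined capacity ≥ 39, so {A, B} is the only feasible choice of open sites. Minimum: 582.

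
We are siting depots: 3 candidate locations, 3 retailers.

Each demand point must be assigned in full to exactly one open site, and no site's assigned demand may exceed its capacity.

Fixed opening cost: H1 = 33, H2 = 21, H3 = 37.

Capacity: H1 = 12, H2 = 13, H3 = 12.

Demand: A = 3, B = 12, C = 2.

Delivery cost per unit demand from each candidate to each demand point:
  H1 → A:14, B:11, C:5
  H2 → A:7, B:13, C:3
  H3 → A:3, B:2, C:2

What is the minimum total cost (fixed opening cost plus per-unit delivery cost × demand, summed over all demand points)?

Open {H2, H3}; cheapest assignment that respects the capacities:
  H2 (cap 13, load 5): A, C — cost 3×7 + 2×3 = 27
  H3 (cap 12, load 12): B — cost 12×2 = 24
  Shipping 51, fixed 58 → total 109.
  Any other capacity-feasible assignment to {H2, H3} ships for at least 51.
Compare {H1, H2, H3}: its best feasible assignment gives total 142.
Compare {H1, H3}: its best feasible assignment gives total 146.
Every other set of open sites that can feasibly serve all demand totals ≥ 142 even under its best assignment. Minimum: 109.

109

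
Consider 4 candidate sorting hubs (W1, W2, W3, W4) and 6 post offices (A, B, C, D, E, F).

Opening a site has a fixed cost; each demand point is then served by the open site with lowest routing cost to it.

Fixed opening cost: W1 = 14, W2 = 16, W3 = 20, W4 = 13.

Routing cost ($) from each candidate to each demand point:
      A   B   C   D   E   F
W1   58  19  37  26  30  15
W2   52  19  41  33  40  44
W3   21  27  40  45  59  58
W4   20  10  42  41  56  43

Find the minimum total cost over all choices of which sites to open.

Open {W1, W4}: assign each demand point to its cheapest open site.
  A→W4 20, B→W4 10, C→W1 37, D→W1 26, E→W1 30, F→W1 15
  routing cost 138, fixed 27 → total 165.
Compare {W1, W2, W4}: routing cost 138 + fixed 43 = 181.
Compare {W1, W3}: routing cost 148 + fixed 34 = 182.
Compare {W1, W3, W4}: routing cost 138 + fixed 47 = 185.
All other subsets cost ≥ 181. Minimum total cost: 165.

165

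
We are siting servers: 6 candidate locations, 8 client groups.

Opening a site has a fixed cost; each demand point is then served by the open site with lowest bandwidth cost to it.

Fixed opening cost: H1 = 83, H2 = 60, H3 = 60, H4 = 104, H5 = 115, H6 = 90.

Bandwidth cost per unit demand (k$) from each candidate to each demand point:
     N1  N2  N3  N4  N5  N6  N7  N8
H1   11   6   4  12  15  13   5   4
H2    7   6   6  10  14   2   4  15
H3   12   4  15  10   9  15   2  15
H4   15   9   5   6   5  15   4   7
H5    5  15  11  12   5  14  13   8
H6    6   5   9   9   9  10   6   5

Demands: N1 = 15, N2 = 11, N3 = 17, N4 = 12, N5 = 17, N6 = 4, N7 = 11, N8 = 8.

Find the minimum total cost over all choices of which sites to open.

685

Open {H2, H4}: assign each demand point to its cheapest open site.
  N1→H2 15×7=105, N2→H2 11×6=66, N3→H4 17×5=85, N4→H4 12×6=72, N5→H4 17×5=85, N6→H2 4×2=8, N7→H2 11×4=44, N8→H4 8×7=56
  bandwidth cost 521, fixed 164 → total 685.
Compare {H2, H3, H4}: bandwidth cost 477 + fixed 224 = 701.
Compare {H4, H6}: bandwidth cost 511 + fixed 194 = 705.
Compare {H1, H2, H4}: bandwidth cost 480 + fixed 247 = 727.
All other subsets cost ≥ 701. Minimum total cost: 685.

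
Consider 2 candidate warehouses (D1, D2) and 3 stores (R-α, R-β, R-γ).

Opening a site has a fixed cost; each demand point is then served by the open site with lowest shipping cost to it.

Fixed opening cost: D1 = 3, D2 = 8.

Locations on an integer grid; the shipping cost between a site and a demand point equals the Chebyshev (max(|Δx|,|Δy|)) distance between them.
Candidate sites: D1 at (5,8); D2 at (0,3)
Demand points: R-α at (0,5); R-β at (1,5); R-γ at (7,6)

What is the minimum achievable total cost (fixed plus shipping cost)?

Open {D1}: assign each demand point to its cheapest open site.
  R-α→D1 5, R-β→D1 4, R-γ→D1 2
  shipping cost 11, fixed 3 → total 14.
Compare {D1, D2}: shipping cost 6 + fixed 11 = 17.
Compare {D2}: shipping cost 11 + fixed 8 = 19.

14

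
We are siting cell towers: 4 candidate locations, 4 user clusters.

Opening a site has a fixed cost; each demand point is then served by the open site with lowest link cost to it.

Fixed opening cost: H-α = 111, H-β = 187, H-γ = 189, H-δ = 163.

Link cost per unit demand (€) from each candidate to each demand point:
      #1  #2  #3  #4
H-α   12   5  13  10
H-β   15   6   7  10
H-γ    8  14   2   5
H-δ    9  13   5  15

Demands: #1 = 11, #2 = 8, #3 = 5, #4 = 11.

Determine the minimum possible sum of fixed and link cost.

Open {H-γ}: assign each demand point to its cheapest open site.
  #1→H-γ 11×8=88, #2→H-γ 8×14=112, #3→H-γ 5×2=10, #4→H-γ 11×5=55
  link cost 265, fixed 189 → total 454.
Compare {H-α}: link cost 347 + fixed 111 = 458.
Compare {H-α, H-γ}: link cost 193 + fixed 300 = 493.
Compare {H-β}: link cost 358 + fixed 187 = 545.
All other subsets cost ≥ 458. Minimum total cost: 454.

454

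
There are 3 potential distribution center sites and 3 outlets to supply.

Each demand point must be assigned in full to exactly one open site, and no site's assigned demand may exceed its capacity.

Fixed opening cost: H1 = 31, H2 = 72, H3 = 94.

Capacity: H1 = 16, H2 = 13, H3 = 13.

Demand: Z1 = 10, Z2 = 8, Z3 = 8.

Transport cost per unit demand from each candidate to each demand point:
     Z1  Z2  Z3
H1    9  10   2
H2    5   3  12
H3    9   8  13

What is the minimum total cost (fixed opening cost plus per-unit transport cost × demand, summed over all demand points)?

Open {H1, H2}; cheapest assignment that respects the capacities:
  H1 (cap 16, load 16): Z2, Z3 — cost 8×10 + 8×2 = 96
  H2 (cap 13, load 10): Z1 — cost 10×5 = 50
  Shipping 146, fixed 103 → total 249.
  Any other capacity-feasible assignment to {H1, H2} ships for at least 146.
Compare {H1, H3}: its best feasible assignment gives total 311.
Compare {H1, H2, H3}: its best feasible assignment gives total 327.
Every other set of open sites that can feasibly serve all demand totals ≥ 311 even under its best assignment. Minimum: 249.

249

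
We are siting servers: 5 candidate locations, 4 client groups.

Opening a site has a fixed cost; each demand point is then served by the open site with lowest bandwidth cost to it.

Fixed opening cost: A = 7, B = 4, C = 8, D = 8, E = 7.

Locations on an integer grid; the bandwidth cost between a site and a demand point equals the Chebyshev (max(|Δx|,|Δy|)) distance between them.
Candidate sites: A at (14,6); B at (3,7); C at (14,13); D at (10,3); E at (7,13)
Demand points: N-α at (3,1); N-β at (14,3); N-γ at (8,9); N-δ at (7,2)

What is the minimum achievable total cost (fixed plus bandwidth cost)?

28

Open {D}: assign each demand point to its cheapest open site.
  N-α→D 7, N-β→D 4, N-γ→D 6, N-δ→D 3
  bandwidth cost 20, fixed 8 → total 28.
Compare {A, B}: bandwidth cost 19 + fixed 11 = 30.
Compare {B, D}: bandwidth cost 18 + fixed 12 = 30.
Compare {B}: bandwidth cost 27 + fixed 4 = 31.
All other subsets cost ≥ 30. Minimum total cost: 28.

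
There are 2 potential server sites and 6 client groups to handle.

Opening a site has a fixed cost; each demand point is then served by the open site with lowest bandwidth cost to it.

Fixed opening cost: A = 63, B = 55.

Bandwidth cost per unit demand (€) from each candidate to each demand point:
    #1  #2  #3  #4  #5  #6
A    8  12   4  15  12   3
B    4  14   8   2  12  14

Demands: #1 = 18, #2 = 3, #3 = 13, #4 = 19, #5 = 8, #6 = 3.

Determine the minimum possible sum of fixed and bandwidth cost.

421

Open {A, B}: assign each demand point to its cheapest open site.
  #1→B 18×4=72, #2→A 3×12=36, #3→A 13×4=52, #4→B 19×2=38, #5→A 8×12=96, #6→A 3×3=9
  bandwidth cost 303, fixed 118 → total 421.
Compare {B}: bandwidth cost 394 + fixed 55 = 449.
Compare {A}: bandwidth cost 622 + fixed 63 = 685.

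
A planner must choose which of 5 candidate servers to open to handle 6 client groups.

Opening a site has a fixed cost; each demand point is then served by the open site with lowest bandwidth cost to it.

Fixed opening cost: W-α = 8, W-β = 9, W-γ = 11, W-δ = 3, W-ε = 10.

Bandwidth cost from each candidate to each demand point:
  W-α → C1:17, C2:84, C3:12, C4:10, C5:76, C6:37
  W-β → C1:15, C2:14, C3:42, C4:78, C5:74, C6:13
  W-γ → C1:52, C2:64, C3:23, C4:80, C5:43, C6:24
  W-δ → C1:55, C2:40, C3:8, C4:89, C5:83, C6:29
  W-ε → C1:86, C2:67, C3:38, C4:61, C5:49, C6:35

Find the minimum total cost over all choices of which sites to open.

Open {W-α, W-β, W-γ, W-δ}: assign each demand point to its cheapest open site.
  C1→W-β 15, C2→W-β 14, C3→W-δ 8, C4→W-α 10, C5→W-γ 43, C6→W-β 13
  bandwidth cost 103, fixed 31 → total 134.
Compare {W-α, W-β, W-γ}: bandwidth cost 107 + fixed 28 = 135.
Compare {W-α, W-β, W-δ, W-ε}: bandwidth cost 109 + fixed 30 = 139.
Compare {W-α, W-β, W-ε}: bandwidth cost 113 + fixed 27 = 140.
All other subsets cost ≥ 135. Minimum total cost: 134.

134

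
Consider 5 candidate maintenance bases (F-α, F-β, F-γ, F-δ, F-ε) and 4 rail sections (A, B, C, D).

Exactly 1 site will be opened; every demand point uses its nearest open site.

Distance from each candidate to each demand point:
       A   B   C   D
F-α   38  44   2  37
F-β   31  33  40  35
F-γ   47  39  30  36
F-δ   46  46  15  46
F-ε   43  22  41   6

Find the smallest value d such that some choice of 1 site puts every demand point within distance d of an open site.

40

Open {F-β}.
  Farthest demand point is C at distance 40 (to F-β); all others are ≤ 40.
With {F-ε} the worst case is 43.
With {F-α} the worst case is 44.
No size-1 selection achieves below 40.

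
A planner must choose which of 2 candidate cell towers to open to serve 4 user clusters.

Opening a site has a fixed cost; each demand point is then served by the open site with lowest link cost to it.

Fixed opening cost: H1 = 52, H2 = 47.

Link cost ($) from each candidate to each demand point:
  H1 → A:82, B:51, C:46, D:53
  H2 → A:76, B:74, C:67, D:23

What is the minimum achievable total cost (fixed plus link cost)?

284

Open {H1}: assign each demand point to its cheapest open site.
  A→H1 82, B→H1 51, C→H1 46, D→H1 53
  link cost 232, fixed 52 → total 284.
Compare {H2}: link cost 240 + fixed 47 = 287.
Compare {H1, H2}: link cost 196 + fixed 99 = 295.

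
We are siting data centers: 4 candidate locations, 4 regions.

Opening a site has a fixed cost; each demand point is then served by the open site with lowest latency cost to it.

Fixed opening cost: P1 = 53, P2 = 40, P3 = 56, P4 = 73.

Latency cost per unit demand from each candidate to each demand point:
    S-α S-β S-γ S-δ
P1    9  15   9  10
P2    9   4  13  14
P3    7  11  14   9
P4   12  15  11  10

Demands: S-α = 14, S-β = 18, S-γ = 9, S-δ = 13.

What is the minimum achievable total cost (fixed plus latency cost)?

500

Open {P2, P3}: assign each demand point to its cheapest open site.
  S-α→P3 14×7=98, S-β→P2 18×4=72, S-γ→P2 9×13=117, S-δ→P3 13×9=117
  latency cost 404, fixed 96 → total 500.
Compare {P1, P2}: latency cost 409 + fixed 93 = 502.
Compare {P1, P2, P3}: latency cost 368 + fixed 149 = 517.
Compare {P2}: latency cost 497 + fixed 40 = 537.
All other subsets cost ≥ 502. Minimum total cost: 500.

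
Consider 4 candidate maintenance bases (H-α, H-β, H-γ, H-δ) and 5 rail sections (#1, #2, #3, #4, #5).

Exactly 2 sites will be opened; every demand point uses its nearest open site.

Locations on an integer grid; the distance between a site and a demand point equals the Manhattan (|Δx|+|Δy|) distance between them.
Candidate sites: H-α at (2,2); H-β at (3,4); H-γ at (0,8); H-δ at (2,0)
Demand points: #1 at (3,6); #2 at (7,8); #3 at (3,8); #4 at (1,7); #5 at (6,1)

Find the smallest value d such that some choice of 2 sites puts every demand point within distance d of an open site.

Open {H-α, H-γ}.
  Farthest demand point is #2 at distance 7 (to H-γ); all others are ≤ 7.
With {H-β, H-γ} the worst case is 7.
With {H-γ, H-δ} the worst case is 7.
No size-2 selection achieves below 7.

7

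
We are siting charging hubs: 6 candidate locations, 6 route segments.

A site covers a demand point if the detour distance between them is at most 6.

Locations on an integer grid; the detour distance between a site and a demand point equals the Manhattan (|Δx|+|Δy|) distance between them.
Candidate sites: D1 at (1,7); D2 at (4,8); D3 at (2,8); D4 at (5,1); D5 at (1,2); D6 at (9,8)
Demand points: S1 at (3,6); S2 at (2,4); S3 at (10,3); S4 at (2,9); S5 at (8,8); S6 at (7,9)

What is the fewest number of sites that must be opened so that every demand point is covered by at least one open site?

Coverage sets (demand points within 6 of each site):
  D1: {S1, S2, S4}
  D2: {S1, S2, S4, S5, S6}
  D3: {S1, S2, S4, S5, S6}
  D4: {S2}
  D5: {S1, S2}
  D6: {S3, S5, S6}
No single site covers all 6 demand points.
But {D1, D6} covers everything, so the minimum is 2.

2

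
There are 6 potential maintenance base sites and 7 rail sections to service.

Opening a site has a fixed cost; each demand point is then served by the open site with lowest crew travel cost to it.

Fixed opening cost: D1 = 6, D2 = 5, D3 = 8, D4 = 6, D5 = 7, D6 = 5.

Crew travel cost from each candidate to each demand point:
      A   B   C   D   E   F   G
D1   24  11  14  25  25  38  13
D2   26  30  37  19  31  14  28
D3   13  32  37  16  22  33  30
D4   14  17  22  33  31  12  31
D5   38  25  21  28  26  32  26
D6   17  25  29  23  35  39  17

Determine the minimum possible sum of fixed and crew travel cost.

Open {D1, D3, D4}: assign each demand point to its cheapest open site.
  A→D3 13, B→D1 11, C→D1 14, D→D3 16, E→D3 22, F→D4 12, G→D1 13
  crew travel cost 101, fixed 20 → total 121.
Compare {D1, D2, D3}: crew travel cost 103 + fixed 19 = 122.
Compare {D1, D2, D4}: crew travel cost 108 + fixed 17 = 125.
Compare {D1, D4}: crew travel cost 114 + fixed 12 = 126.
All other subsets cost ≥ 122. Minimum total cost: 121.

121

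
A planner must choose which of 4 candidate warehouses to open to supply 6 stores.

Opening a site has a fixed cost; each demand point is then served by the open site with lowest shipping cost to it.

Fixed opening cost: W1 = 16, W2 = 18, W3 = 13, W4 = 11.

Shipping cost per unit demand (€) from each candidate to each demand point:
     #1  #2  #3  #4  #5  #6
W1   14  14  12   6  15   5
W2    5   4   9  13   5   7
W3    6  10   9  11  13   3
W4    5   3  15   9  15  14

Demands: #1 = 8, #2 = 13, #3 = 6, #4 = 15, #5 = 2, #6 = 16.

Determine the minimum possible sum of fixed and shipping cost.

337

Open {W1, W3, W4}: assign each demand point to its cheapest open site.
  #1→W4 8×5=40, #2→W4 13×3=39, #3→W3 6×9=54, #4→W1 15×6=90, #5→W3 2×13=26, #6→W3 16×3=48
  shipping cost 297, fixed 40 → total 337.
Compare {W1, W2, W3, W4}: shipping cost 281 + fixed 58 = 339.
Compare {W1, W2, W3}: shipping cost 294 + fixed 47 = 341.
Compare {W1, W2, W4}: shipping cost 313 + fixed 45 = 358.
All other subsets cost ≥ 339. Minimum total cost: 337.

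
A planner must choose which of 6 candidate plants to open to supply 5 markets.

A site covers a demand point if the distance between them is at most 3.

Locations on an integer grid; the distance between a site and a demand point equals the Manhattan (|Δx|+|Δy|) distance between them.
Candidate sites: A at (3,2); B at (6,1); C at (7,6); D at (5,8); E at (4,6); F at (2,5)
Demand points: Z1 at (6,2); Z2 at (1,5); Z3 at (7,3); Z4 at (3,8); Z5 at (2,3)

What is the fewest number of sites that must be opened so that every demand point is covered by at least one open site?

Coverage sets (demand points within 3 of each site):
  A: {Z1, Z5}
  B: {Z1, Z3}
  C: {Z3}
  D: {Z4}
  E: {Z4}
  F: {Z2, Z5}
No 2 sites suffice: every size-2 union leaves at least one demand point uncovered.
But {B, D, F} covers everything, so the minimum is 3.

3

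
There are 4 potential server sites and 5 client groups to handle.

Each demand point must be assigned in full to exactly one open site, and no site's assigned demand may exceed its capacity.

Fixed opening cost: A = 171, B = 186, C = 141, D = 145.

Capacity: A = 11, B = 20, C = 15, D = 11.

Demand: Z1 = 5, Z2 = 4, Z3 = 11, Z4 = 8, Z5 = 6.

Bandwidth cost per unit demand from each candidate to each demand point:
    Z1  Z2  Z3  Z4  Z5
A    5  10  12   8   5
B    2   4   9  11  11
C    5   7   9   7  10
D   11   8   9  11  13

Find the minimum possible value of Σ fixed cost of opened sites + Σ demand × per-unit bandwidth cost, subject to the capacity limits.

568

Open {B, C}; cheapest assignment that respects the capacities:
  B (cap 20, load 20): Z1, Z2, Z3 — cost 5×2 + 4×4 + 11×9 = 125
  C (cap 15, load 14): Z4, Z5 — cost 8×7 + 6×10 = 116
  Shipping 241, fixed 327 → total 568.
  Any other capacity-feasible assignment to {B, C} ships for at least 241.
Compare {A, C, D}: its best feasible assignment gives total 695.
Compare {A, B, C}: its best feasible assignment gives total 709.
Every other set of open sites that can feasibly serve all demand totals ≥ 695 even under its best assignment. Minimum: 568.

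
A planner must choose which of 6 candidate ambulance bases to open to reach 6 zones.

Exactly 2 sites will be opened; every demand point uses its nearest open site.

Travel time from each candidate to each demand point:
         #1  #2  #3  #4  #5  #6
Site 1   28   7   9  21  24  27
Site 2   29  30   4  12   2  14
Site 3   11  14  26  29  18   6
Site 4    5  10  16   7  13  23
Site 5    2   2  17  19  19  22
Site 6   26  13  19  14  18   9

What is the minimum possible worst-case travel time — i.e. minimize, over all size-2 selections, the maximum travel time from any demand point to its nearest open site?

Open {Site 2, Site 3}.
  Farthest demand point is #2 at travel time 14 (to Site 3); all others are ≤ 14.
With {Site 2, Site 4} the worst case is 14.
With {Site 2, Site 5} the worst case is 14.
No size-2 selection achieves below 14.

14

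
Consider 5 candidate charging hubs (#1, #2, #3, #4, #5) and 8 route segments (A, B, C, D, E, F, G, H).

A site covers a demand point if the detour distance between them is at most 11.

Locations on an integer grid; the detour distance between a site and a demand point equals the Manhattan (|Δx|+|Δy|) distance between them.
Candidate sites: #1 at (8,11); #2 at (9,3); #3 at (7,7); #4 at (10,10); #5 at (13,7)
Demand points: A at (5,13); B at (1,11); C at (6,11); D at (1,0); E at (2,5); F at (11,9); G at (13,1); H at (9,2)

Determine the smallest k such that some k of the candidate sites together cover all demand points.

Coverage sets (demand points within 11 of each site):
  #1: {A, B, C, F, H}
  #2: {C, D, E, F, G, H}
  #3: {A, B, C, E, F, H}
  #4: {A, B, C, F, H}
  #5: {C, F, G, H}
No single site covers all 8 demand points.
But {#1, #2} covers everything, so the minimum is 2.

2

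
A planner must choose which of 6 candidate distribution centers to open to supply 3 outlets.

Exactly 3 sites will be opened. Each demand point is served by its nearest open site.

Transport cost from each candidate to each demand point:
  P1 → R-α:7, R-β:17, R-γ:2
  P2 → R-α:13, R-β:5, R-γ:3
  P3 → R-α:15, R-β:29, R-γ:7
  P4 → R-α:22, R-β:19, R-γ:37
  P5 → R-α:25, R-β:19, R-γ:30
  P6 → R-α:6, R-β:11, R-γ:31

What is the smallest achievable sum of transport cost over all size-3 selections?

13

Open {P1, P2, P6}.
  R-α→P6 6, R-β→P2 5, R-γ→P1 2  ⇒ total 13.
Compare {P1, P2, P3}: total 14.
Compare {P1, P2, P4}: total 14.
No size-3 selection does better; minimum is 13.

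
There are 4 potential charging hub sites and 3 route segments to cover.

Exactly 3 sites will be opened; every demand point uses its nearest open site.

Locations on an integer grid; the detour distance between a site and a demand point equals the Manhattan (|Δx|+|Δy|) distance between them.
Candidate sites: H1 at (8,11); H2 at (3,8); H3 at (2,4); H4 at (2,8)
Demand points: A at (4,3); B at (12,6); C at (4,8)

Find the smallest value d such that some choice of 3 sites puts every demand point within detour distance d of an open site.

9

Open {H1, H2, H3}.
  Farthest demand point is B at detour distance 9 (to H1); all others are ≤ 9.
With {H1, H2, H4} the worst case is 9.
With {H1, H3, H4} the worst case is 9.
No size-3 selection achieves below 9.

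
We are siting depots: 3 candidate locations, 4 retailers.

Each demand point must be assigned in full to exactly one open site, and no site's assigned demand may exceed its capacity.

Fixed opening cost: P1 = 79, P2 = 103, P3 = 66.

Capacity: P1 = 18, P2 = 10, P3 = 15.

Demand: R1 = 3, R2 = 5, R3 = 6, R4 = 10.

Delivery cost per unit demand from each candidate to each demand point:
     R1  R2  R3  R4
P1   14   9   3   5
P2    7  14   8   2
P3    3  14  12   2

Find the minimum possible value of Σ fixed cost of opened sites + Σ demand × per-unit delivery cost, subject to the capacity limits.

Open {P1, P3}; cheapest assignment that respects the capacities:
  P1 (cap 18, load 11): R2, R3 — cost 5×9 + 6×3 = 63
  P3 (cap 15, load 13): R1, R4 — cost 3×3 + 10×2 = 29
  Shipping 92, fixed 145 → total 237.
  Any other capacity-feasible assignment to {P1, P3} ships for at least 92.
Compare {P1, P2}: its best feasible assignment gives total 307.
Compare {P2, P3}: its best feasible assignment gives total 328.
Every other set of open sites that can feasibly serve all demand totals ≥ 307 even under its best assignment. Minimum: 237.

237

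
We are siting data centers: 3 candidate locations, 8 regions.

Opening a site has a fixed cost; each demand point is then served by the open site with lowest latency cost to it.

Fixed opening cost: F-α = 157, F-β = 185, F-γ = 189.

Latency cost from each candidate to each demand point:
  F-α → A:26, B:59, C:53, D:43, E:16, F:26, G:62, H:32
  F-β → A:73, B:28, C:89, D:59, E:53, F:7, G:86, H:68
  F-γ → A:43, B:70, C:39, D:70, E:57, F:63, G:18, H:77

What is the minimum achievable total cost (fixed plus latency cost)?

Open {F-α}: assign each demand point to its cheapest open site.
  A→F-α 26, B→F-α 59, C→F-α 53, D→F-α 43, E→F-α 16, F→F-α 26, G→F-α 62, H→F-α 32
  latency cost 317, fixed 157 → total 474.
Compare {F-α, F-γ}: latency cost 259 + fixed 346 = 605.
Compare {F-α, F-β}: latency cost 267 + fixed 342 = 609.
Compare {F-γ}: latency cost 437 + fixed 189 = 626.
All other subsets cost ≥ 605. Minimum total cost: 474.

474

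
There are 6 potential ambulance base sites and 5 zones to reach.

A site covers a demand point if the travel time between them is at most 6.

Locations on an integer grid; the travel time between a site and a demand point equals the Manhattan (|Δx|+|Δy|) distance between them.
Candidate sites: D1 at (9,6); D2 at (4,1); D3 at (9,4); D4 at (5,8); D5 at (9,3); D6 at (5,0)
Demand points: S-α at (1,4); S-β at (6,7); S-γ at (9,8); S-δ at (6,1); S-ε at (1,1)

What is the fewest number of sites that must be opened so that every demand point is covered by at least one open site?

Coverage sets (demand points within 6 of each site):
  D1: {S-β, S-γ}
  D2: {S-α, S-δ, S-ε}
  D3: {S-β, S-γ, S-δ}
  D4: {S-β, S-γ}
  D5: {S-γ, S-δ}
  D6: {S-δ, S-ε}
No single site covers all 5 demand points.
But {D1, D2} covers everything, so the minimum is 2.

2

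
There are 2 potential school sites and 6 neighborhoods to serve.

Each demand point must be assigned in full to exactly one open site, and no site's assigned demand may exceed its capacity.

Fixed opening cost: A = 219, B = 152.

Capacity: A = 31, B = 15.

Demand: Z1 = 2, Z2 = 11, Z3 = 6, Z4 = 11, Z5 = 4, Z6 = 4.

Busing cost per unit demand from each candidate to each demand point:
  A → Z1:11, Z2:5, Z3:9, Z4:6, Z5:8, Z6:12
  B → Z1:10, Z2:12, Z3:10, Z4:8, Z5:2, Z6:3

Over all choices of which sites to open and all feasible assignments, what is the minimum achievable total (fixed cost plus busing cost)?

Open {A, B}; cheapest assignment that respects the capacities:
  A (cap 31, load 28): Z2, Z3, Z4 — cost 11×5 + 6×9 + 11×6 = 175
  B (cap 15, load 10): Z1, Z5, Z6 — cost 2×10 + 4×2 + 4×3 = 40
  Shipping 215, fixed 371 → total 586.
  Any other capacity-feasible assignment to {A, B} ships for at least 215.
Total demand is 38 and no other set of sites has combined capacity ≥ 38, so {A, B} is the only feasible choice of open sites. Minimum: 586.

586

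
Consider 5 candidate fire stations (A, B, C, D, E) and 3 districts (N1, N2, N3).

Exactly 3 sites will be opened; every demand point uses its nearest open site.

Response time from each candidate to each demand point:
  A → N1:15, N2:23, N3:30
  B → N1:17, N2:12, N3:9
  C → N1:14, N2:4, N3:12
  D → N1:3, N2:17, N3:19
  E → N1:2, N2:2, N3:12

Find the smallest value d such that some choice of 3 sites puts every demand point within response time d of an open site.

Open {A, B, E}.
  Farthest demand point is N3 at response time 9 (to B); all others are ≤ 9.
With {B, C, D} the worst case is 9.
With {B, C, E} the worst case is 9.
No size-3 selection achieves below 9.

9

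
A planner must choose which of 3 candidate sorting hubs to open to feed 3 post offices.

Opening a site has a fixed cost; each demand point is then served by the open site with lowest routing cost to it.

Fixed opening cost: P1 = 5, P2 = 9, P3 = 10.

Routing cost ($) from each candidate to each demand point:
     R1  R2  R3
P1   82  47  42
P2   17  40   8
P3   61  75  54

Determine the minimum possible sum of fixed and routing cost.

Open {P2}: assign each demand point to its cheapest open site.
  R1→P2 17, R2→P2 40, R3→P2 8
  routing cost 65, fixed 9 → total 74.
Compare {P1, P2}: routing cost 65 + fixed 14 = 79.
Compare {P2, P3}: routing cost 65 + fixed 19 = 84.
Compare {P1, P2, P3}: routing cost 65 + fixed 24 = 89.
All other subsets cost ≥ 79. Minimum total cost: 74.

74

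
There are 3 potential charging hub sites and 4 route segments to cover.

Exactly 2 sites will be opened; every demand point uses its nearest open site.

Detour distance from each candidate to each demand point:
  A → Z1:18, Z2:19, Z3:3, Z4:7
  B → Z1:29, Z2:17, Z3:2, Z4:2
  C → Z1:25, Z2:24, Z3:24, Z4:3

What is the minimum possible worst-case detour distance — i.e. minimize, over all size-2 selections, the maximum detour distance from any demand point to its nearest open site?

18

Open {A, B}.
  Farthest demand point is Z1 at detour distance 18 (to A); all others are ≤ 18.
With {A, C} the worst case is 19.
With {B, C} the worst case is 25.
No size-2 selection achieves below 18.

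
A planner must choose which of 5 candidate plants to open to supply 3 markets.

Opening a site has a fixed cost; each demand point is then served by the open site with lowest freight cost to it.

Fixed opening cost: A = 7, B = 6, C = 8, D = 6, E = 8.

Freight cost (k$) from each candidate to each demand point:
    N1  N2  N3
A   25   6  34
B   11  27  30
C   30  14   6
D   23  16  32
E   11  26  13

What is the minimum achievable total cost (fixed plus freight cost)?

Open {A, B, C}: assign each demand point to its cheapest open site.
  N1→B 11, N2→A 6, N3→C 6
  freight cost 23, fixed 21 → total 44.
Compare {A, E}: freight cost 30 + fixed 15 = 45.
Compare {B, C}: freight cost 31 + fixed 14 = 45.
Compare {A, C, E}: freight cost 23 + fixed 23 = 46.
All other subsets cost ≥ 45. Minimum total cost: 44.

44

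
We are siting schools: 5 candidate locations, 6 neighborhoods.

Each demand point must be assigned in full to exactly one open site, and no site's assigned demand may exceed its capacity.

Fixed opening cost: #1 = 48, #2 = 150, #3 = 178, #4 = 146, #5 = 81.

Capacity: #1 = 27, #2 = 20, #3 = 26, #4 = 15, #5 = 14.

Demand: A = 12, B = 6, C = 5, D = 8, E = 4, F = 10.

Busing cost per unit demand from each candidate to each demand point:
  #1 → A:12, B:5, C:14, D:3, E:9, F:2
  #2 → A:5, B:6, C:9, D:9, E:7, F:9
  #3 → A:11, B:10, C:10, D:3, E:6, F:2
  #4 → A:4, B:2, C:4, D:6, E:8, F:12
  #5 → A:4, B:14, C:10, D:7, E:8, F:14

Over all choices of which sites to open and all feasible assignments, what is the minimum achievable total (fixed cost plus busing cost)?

Open {#1, #4, #5}; cheapest assignment that respects the capacities:
  #1 (cap 27, load 18): D, F — cost 8×3 + 10×2 = 44
  #4 (cap 15, load 15): B, C, E — cost 6×2 + 5×4 + 4×8 = 64
  #5 (cap 14, load 12): A — cost 12×4 = 48
  Shipping 156, fixed 275 → total 431.
  Any other capacity-feasible assignment to {#1, #4, #5} ships for at least 156.
Compare {#1, #2}: its best feasible assignment gives total 444.
Compare {#1, #2, #5}: its best feasible assignment gives total 474.
Every other set of open sites that can feasibly serve all demand totals ≥ 444 even under its best assignment. Minimum: 431.

431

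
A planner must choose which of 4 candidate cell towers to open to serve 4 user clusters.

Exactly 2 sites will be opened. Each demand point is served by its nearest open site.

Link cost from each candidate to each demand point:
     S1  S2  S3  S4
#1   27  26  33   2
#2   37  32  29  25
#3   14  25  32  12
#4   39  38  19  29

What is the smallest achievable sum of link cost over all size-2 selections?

70

Open {#3, #4}.
  S1→#3 14, S2→#3 25, S3→#4 19, S4→#3 12  ⇒ total 70.
Compare {#1, #3}: total 73.
Compare {#1, #4}: total 74.
No size-2 selection does better; minimum is 70.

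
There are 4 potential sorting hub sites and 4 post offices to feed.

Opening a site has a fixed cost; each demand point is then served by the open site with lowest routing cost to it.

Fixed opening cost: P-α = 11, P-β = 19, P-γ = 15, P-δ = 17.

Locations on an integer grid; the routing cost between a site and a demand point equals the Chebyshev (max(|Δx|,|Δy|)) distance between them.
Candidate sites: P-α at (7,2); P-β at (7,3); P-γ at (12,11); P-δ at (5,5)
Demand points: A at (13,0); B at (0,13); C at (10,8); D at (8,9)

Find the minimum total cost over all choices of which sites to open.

Open {P-α}: assign each demand point to its cheapest open site.
  A→P-α 6, B→P-α 11, C→P-α 6, D→P-α 7
  routing cost 30, fixed 11 → total 41.
Compare {P-δ}: routing cost 25 + fixed 17 = 42.
Compare {P-γ}: routing cost 30 + fixed 15 = 45.
Compare {P-β}: routing cost 27 + fixed 19 = 46.
All other subsets cost ≥ 42. Minimum total cost: 41.

41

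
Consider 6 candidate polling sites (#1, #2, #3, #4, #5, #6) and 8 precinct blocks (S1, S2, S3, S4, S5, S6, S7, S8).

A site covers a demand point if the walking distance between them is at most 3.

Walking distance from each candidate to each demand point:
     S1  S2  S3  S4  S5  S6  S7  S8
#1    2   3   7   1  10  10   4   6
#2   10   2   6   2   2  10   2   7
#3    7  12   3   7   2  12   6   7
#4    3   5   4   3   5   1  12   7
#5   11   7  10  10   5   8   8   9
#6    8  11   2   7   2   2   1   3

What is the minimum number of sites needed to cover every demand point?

2

Coverage sets (demand points within 3 of each site):
  #1: {S1, S2, S4}
  #2: {S2, S4, S5, S7}
  #3: {S3, S5}
  #4: {S1, S4, S6}
  #5: {}
  #6: {S3, S5, S6, S7, S8}
No single site covers all 8 demand points.
But {#1, #6} covers everything, so the minimum is 2.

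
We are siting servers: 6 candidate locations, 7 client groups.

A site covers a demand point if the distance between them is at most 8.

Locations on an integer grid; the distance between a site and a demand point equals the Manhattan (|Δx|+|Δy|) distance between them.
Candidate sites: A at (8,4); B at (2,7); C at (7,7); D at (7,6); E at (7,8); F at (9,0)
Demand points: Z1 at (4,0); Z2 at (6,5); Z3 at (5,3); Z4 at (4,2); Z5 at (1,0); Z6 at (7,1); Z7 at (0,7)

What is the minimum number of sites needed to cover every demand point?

2

Coverage sets (demand points within 8 of each site):
  A: {Z1, Z2, Z3, Z4, Z6}
  B: {Z2, Z3, Z4, Z5, Z7}
  C: {Z2, Z3, Z4, Z6, Z7}
  D: {Z2, Z3, Z4, Z6, Z7}
  E: {Z2, Z3, Z6, Z7}
  F: {Z1, Z2, Z3, Z4, Z5, Z6}
No single site covers all 7 demand points.
But {A, B} covers everything, so the minimum is 2.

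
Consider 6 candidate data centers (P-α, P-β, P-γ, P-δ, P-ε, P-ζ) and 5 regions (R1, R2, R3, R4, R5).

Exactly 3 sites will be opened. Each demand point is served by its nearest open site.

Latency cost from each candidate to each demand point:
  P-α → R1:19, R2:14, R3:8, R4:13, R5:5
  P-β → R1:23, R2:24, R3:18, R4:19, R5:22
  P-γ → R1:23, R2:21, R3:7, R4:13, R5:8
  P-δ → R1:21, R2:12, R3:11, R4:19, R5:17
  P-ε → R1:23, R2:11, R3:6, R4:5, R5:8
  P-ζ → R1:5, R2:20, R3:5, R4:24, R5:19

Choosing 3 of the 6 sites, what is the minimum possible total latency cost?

Open {P-α, P-ε, P-ζ}.
  R1→P-ζ 5, R2→P-ε 11, R3→P-ζ 5, R4→P-ε 5, R5→P-α 5  ⇒ total 31.
Compare {P-β, P-ε, P-ζ}: total 34.
Compare {P-γ, P-ε, P-ζ}: total 34.
No size-3 selection does better; minimum is 31.

31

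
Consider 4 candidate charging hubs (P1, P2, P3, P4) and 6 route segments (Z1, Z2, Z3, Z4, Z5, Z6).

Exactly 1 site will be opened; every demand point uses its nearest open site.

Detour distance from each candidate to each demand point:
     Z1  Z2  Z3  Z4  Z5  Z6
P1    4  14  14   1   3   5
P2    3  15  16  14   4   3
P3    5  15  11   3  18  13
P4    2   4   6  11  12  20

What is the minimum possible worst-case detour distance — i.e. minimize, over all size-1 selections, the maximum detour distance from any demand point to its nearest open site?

Open {P1}.
  Farthest demand point is Z2 at detour distance 14 (to P1); all others are ≤ 14.
With {P2} the worst case is 16.
With {P3} the worst case is 18.
No size-1 selection achieves below 14.

14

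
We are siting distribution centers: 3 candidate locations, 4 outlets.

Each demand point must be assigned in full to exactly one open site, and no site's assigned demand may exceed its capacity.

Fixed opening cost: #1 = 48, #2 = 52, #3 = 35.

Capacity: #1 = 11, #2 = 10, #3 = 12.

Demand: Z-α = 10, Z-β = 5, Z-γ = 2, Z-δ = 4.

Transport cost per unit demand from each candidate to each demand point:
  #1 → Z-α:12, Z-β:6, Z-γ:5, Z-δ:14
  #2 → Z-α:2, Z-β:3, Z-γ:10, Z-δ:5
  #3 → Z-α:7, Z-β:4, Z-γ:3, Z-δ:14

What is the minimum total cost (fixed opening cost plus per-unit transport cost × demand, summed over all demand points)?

Open {#2, #3}; cheapest assignment that respects the capacities:
  #2 (cap 10, load 10): Z-α — cost 10×2 = 20
  #3 (cap 12, load 11): Z-β, Z-γ, Z-δ — cost 5×4 + 2×3 + 4×14 = 82
  Shipping 102, fixed 87 → total 189.
  Any other capacity-feasible assignment to {#2, #3} ships for at least 102.
Compare {#1, #2}: its best feasible assignment gives total 216.
Compare {#1, #2, #3}: its best feasible assignment gives total 237.
Every other set of open sites that can feasibly serve all demand totals ≥ 216 even under its best assignment. Minimum: 189.

189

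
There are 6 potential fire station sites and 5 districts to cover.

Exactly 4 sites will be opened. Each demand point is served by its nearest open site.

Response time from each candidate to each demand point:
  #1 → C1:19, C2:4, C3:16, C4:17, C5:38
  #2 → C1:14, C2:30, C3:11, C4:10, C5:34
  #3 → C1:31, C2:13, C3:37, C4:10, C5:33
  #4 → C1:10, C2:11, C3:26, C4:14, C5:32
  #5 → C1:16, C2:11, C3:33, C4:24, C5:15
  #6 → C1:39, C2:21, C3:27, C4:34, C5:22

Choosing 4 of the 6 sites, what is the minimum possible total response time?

50

Open {#1, #2, #4, #5}.
  C1→#4 10, C2→#1 4, C3→#2 11, C4→#2 10, C5→#5 15  ⇒ total 50.
Compare {#1, #2, #3, #5}: total 54.
Compare {#1, #2, #5, #6}: total 54.
No size-4 selection does better; minimum is 50.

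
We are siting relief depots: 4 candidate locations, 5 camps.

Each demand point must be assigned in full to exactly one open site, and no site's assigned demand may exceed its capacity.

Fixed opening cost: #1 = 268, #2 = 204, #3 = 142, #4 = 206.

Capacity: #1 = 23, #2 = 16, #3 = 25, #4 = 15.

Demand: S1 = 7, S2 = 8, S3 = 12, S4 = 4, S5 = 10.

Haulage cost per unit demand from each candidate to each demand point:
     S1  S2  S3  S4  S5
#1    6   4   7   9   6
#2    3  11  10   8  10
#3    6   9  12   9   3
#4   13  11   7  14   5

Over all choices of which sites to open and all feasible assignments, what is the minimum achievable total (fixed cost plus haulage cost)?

Open {#1, #3}; cheapest assignment that respects the capacities:
  #1 (cap 23, load 20): S2, S3 — cost 8×4 + 12×7 = 116
  #3 (cap 25, load 21): S1, S4, S5 — cost 7×6 + 4×9 + 10×3 = 108
  Shipping 224, fixed 410 → total 634.
  Any other capacity-feasible assignment to {#1, #3} ships for at least 224.
Compare {#2, #3}: its best feasible assignment gives total 642.
Compare {#2, #3, #4}: its best feasible assignment gives total 791.
Every other set of open sites that can feasibly serve all demand totals ≥ 642 even under its best assignment. Minimum: 634.

634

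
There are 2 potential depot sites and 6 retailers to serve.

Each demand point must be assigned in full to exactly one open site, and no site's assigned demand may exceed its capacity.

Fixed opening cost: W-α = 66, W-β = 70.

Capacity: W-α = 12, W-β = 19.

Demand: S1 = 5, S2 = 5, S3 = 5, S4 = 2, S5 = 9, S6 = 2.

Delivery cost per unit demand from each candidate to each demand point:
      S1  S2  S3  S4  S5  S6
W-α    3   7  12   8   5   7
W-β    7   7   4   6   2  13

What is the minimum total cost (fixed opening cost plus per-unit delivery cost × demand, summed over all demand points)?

250

Open {W-α, W-β}; cheapest assignment that respects the capacities:
  W-α (cap 12, load 12): S1, S2, S6 — cost 5×3 + 5×7 + 2×7 = 64
  W-β (cap 19, load 16): S3, S4, S5 — cost 5×4 + 2×6 + 9×2 = 50
  Shipping 114, fixed 136 → total 250.
  Any other capacity-feasible assignment to {W-α, W-β} ships for at least 114.
Total demand is 28 and no other set of sites has combined capacity ≥ 28, so {W-α, W-β} is the only feasible choice of open sites. Minimum: 250.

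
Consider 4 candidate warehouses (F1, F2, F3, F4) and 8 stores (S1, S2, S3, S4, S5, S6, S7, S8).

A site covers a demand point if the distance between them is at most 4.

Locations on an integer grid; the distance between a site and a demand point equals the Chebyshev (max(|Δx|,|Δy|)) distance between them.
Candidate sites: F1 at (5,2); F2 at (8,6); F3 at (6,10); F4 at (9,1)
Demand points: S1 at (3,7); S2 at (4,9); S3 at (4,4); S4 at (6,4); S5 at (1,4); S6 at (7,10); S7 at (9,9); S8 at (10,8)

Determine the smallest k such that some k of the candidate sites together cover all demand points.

2

Coverage sets (demand points within 4 of each site):
  F1: {S3, S4, S5}
  F2: {S2, S3, S4, S6, S7, S8}
  F3: {S1, S2, S6, S7, S8}
  F4: {S4}
No single site covers all 8 demand points.
But {F1, F3} covers everything, so the minimum is 2.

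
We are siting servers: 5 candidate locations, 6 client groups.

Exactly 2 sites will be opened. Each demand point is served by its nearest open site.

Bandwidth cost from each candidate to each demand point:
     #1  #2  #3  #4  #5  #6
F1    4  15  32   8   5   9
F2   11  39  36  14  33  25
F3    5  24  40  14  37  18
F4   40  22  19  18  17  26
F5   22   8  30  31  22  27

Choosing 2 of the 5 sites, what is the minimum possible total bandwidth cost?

Open {F1, F4}.
  #1→F1 4, #2→F1 15, #3→F4 19, #4→F1 8, #5→F1 5, #6→F1 9  ⇒ total 60.
Compare {F1, F5}: total 64.
Compare {F1, F2}: total 73.
No size-2 selection does better; minimum is 60.

60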